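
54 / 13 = 4.15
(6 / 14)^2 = 9/49 = 0.18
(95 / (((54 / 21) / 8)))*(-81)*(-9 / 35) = 6156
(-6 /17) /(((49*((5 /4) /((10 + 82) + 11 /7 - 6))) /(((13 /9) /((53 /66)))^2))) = -401127584/245689185 = -1.63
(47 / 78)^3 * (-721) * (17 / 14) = -181794073/949104 = -191.54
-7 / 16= -0.44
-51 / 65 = -0.78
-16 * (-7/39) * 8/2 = 448/39 = 11.49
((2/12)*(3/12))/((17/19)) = 19/408 = 0.05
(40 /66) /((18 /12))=40/99 = 0.40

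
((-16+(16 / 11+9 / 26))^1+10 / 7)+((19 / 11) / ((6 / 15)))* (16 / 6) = -7541/6006 = -1.26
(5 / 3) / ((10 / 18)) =3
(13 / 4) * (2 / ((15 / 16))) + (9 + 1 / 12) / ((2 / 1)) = 459/40 = 11.48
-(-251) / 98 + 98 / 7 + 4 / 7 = 1679/98 = 17.13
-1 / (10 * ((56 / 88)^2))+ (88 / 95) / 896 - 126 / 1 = -1880559/14896 = -126.25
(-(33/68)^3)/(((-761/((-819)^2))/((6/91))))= 794674881/119641376 = 6.64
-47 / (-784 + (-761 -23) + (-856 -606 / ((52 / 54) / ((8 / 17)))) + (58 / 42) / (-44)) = 9597588/555470857 = 0.02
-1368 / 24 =-57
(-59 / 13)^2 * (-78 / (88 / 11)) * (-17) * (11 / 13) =1952841/676 = 2888.82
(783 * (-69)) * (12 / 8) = -162081/2 = -81040.50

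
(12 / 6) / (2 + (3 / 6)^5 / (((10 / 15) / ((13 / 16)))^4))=67108864/69422305 = 0.97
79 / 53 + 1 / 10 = 843/530 = 1.59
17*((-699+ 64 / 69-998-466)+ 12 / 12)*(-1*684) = 577965864/23 = 25128950.61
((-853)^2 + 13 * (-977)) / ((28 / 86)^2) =330466223/49 = 6744208.63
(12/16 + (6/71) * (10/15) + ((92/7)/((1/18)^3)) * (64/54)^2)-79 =213885127/1988 = 107588.09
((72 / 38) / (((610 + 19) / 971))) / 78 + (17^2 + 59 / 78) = 270139507/932178 = 289.79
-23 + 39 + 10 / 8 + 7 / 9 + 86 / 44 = 7913/396 = 19.98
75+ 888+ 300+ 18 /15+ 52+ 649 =9826/5 = 1965.20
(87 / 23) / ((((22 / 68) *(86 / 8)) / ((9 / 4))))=26622/10879 = 2.45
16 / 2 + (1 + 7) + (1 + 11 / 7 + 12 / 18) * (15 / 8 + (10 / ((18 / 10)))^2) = 415087/3402 = 122.01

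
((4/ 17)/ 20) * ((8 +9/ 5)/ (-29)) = -49/12325 = 0.00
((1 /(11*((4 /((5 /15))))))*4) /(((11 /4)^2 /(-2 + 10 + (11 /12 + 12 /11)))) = 5284/131769 = 0.04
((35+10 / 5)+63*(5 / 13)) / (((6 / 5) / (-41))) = -81590/39 = -2092.05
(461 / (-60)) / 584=-461/35040 = -0.01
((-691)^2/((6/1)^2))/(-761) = -477481/27396 = -17.43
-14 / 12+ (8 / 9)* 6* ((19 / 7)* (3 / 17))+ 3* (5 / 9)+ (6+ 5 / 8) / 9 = 32479/8568 = 3.79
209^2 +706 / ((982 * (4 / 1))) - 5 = 85780017/1964 = 43676.18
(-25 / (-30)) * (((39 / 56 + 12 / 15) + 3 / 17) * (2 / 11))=7963/31416 = 0.25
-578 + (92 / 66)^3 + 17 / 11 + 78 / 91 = -144115355/251559 = -572.89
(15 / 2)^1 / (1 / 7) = 105/2 = 52.50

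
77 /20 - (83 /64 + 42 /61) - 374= -7264083/19520 = -372.14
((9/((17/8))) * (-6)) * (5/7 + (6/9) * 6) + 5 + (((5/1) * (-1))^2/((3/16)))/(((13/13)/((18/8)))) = 22039/119 = 185.20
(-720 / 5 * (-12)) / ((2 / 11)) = 9504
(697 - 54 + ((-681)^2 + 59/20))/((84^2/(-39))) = -2566.88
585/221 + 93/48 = 4.58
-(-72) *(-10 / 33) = -240/11 = -21.82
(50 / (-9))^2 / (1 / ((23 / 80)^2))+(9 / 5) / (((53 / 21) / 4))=7423729/1373760 = 5.40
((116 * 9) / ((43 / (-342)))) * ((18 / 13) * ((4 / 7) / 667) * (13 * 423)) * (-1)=374974272/6923 = 54163.55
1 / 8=0.12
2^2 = 4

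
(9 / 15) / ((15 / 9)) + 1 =34/25 = 1.36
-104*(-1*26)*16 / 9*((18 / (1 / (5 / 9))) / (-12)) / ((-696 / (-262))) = -3542240/2349 = -1507.98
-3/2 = -1.50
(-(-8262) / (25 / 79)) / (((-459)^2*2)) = 79/1275 = 0.06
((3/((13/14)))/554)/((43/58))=1218/154843 = 0.01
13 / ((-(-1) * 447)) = 13/447 = 0.03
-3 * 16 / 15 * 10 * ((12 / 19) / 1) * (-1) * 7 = 141.47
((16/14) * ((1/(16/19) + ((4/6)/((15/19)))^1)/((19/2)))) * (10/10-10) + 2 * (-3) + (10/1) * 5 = 209/5 = 41.80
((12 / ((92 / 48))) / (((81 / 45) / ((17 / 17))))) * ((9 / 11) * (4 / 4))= 720/253 = 2.85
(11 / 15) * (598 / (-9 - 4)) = -506/15 = -33.73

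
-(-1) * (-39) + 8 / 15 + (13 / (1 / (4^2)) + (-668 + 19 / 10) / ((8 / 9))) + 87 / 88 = -1528139/2640 = -578.84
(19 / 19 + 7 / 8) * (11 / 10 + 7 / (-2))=-9/2 = -4.50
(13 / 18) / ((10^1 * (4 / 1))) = 0.02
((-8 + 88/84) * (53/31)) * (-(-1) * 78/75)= -201188/16275 = -12.36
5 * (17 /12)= 85/12 = 7.08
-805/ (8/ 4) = -805/2 = -402.50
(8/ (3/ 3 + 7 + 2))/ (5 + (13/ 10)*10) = 2/45 = 0.04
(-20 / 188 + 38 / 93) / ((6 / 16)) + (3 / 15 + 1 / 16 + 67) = 71406493/1049040 = 68.07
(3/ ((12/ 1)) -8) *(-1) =31/4 = 7.75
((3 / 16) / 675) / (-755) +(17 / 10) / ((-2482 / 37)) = -5028373/198414000 = -0.03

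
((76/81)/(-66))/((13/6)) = -76/11583 = -0.01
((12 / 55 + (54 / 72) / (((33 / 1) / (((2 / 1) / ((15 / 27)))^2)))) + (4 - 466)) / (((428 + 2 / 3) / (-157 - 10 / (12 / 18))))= 32742522/176825 = 185.17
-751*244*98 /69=-17957912/69 = -260259.59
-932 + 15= -917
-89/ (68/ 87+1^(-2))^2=-673641/24025 = -28.04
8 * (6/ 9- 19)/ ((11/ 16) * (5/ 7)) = -896/3 = -298.67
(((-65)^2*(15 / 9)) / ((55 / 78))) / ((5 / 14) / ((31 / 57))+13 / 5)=238374500/77737 = 3066.42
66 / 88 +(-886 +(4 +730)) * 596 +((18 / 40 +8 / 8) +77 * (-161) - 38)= -515124/5 = -103024.80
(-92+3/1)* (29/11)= -2581/11 = -234.64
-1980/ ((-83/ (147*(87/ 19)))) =25322220/1577 = 16057.21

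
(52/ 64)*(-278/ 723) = -1807/5784 = -0.31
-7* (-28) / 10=98/5 = 19.60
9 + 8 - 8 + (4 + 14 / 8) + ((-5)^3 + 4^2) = -377/4 = -94.25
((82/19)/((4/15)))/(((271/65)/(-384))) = -7675200/5149 = -1490.62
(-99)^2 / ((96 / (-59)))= -192753/32 = -6023.53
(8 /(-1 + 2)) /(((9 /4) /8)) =256/9 = 28.44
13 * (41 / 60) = 533/60 = 8.88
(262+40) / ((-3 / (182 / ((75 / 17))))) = -934388/225 = -4152.84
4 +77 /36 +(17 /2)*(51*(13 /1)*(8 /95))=1644019/3420 = 480.71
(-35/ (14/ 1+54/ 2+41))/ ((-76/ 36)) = 315/1558 = 0.20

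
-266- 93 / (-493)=-131045/493 = -265.81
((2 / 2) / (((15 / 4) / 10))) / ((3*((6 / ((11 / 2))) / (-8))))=-176/27 = -6.52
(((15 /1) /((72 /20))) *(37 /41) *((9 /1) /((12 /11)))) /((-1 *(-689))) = 10175/225992 = 0.05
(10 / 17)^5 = 100000/1419857 = 0.07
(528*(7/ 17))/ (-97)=-3696/1649 = -2.24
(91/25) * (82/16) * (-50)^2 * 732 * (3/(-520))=-196953.75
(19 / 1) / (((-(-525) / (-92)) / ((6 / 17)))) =-3496/2975 = -1.18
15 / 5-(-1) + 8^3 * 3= 1540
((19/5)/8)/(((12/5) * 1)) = 19/96 = 0.20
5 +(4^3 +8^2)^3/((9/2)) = 4194349/9 = 466038.78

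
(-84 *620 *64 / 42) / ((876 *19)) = -19840/4161 = -4.77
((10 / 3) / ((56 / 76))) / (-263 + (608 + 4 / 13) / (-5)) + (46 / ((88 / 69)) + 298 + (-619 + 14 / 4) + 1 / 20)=-738746783/2625315 = -281.39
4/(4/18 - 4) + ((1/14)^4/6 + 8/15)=-3431801/6530720 = -0.53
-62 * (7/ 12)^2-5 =-1879/72 = -26.10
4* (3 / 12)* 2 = 2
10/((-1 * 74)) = -5/37 = -0.14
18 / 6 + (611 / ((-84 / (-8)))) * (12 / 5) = 4993/35 = 142.66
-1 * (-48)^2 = -2304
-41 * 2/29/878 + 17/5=216222/63655 = 3.40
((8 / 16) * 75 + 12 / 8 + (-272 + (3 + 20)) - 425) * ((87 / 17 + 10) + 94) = -1177925/17 = -69289.71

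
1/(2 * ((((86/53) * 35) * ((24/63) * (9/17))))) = 0.04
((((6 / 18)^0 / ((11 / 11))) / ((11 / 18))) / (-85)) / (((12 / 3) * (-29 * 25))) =9/1355750 = 0.00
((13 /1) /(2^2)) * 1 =13/4 = 3.25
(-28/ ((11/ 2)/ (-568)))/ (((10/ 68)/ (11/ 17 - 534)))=-576806272/55 = -10487386.76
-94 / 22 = -47/11 = -4.27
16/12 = 4/3 = 1.33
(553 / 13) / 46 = 553/598 = 0.92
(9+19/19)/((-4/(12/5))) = -6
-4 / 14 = -2/7 = -0.29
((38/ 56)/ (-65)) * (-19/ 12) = 0.02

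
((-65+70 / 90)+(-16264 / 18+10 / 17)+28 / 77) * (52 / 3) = -84612736/5049 = -16758.32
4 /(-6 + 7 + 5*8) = 4/41 = 0.10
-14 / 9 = -1.56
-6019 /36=-167.19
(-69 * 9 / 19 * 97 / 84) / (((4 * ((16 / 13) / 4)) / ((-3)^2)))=-2349243/8512 = -275.99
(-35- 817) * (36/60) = -2556/5 = -511.20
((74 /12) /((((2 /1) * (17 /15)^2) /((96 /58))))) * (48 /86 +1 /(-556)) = 110730825/50093237 = 2.21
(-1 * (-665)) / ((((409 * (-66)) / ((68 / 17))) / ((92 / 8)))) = -1.13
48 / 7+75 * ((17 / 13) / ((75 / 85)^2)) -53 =21794/273 = 79.83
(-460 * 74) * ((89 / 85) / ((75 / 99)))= -47047.28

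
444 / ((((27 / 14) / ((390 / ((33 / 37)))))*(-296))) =-33670/99 = -340.10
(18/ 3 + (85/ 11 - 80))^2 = 531441/121 = 4392.07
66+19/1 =85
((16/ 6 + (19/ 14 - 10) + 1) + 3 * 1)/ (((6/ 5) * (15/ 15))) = -415/252 = -1.65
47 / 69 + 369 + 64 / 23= 25700/69 = 372.46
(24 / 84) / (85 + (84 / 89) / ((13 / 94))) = 2314/743687 = 0.00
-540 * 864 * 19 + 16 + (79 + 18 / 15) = -44322719/5 = -8864543.80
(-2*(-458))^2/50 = 419528/25 = 16781.12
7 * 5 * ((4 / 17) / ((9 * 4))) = 35/153 = 0.23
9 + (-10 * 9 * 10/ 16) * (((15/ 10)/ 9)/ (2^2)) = 6.66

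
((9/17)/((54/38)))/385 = 19/19635 = 0.00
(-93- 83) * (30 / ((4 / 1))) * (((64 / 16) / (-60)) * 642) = 56496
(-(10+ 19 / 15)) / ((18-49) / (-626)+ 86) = -105794/808005 = -0.13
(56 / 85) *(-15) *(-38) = 375.53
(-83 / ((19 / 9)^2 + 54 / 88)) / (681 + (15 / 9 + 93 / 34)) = -1774872/74315393 = -0.02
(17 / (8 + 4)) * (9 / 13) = 51/52 = 0.98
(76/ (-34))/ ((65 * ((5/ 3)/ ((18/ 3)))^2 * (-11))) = 12312/303875 = 0.04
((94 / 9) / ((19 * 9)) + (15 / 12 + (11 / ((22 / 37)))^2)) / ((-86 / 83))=-87770923/264708 = -331.58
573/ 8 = 71.62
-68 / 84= -17/21 = -0.81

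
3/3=1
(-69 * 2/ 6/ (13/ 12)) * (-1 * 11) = 3036/13 = 233.54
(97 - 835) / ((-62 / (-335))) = -123615/31 = -3987.58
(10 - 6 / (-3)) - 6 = 6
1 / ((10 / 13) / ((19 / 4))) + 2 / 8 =257/40 = 6.42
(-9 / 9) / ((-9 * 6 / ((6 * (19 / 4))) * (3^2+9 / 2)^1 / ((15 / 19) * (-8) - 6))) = -13/27 = -0.48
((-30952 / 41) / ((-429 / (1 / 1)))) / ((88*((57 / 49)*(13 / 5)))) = 947905/143367939 = 0.01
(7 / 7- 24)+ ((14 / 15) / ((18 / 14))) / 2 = -3056/135 = -22.64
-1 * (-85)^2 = -7225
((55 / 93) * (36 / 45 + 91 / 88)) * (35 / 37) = 1.03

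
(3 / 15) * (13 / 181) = 13/905 = 0.01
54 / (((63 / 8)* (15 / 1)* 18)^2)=32/2679075 = 0.00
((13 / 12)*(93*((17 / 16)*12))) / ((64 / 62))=1244.42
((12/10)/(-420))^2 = 1/122500 = 0.00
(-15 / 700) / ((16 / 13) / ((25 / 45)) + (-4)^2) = -39/33152 = 0.00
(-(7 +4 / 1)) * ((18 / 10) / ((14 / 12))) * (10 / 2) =-594/7 = -84.86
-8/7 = -1.14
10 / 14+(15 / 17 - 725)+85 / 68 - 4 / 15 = -5158079/7140 = -722.42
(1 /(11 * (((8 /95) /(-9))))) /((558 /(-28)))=665/1364 = 0.49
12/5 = 2.40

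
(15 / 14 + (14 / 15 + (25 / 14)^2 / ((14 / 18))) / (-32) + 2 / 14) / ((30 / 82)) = 28539977/9878400 = 2.89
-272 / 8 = -34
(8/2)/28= 1/7 = 0.14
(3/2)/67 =3/134 = 0.02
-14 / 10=-7/5 = -1.40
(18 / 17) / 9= 2/17 = 0.12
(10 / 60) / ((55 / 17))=17/330 = 0.05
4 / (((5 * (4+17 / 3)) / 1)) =12/145 = 0.08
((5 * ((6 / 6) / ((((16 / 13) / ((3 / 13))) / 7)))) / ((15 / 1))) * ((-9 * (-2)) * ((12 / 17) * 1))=189/34 = 5.56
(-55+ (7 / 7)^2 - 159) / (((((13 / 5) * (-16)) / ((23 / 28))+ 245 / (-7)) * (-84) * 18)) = -8165/4963896 = 0.00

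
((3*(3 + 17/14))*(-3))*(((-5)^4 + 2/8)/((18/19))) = -2803621/112 = -25032.33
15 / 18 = 5/6 = 0.83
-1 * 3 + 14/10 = -8/5 = -1.60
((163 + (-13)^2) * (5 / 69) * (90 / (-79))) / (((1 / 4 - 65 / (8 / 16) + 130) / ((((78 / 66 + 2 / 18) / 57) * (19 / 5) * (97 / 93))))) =-164884480/16729119 = -9.86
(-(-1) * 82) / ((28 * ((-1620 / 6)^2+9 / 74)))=1517/37762263 = 0.00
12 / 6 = 2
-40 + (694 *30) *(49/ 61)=1017740/61 = 16684.26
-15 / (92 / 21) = -315/92 = -3.42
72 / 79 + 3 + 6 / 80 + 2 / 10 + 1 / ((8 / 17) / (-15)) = -10937/395 = -27.69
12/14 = 6/7 = 0.86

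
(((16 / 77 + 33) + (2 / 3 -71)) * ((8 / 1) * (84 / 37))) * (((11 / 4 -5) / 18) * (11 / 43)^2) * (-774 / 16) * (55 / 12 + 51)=-23595792/1591 = -14830.79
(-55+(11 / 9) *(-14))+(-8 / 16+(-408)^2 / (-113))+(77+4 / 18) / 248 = -129927599/84072 = -1545.43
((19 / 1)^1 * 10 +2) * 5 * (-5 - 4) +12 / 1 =-8628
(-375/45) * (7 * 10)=-1750/3 = -583.33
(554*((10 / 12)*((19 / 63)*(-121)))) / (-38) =167585/378 = 443.35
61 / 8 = 7.62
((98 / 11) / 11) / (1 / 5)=4.05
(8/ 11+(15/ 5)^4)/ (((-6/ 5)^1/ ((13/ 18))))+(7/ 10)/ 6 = -145741/2970 = -49.07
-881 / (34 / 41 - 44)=36121/1770 = 20.41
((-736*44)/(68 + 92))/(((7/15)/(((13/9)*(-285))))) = 178545.71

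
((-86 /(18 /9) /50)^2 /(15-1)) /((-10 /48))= -5547/21875 = -0.25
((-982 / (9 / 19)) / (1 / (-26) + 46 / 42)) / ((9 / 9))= -3395756/1731 = -1961.73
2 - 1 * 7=-5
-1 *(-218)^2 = -47524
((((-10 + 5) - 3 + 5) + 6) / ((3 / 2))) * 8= 16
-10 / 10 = -1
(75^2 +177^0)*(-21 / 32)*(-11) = 649803/16 = 40612.69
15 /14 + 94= 1331/14 = 95.07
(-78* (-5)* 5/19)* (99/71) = 193050/1349 = 143.11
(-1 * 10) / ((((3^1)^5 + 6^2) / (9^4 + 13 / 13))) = -65620/279 = -235.20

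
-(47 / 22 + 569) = -12565/22 = -571.14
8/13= 0.62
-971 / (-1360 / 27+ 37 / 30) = 262170/13267 = 19.76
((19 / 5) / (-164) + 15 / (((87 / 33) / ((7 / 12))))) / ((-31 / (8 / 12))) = -39187/552885 = -0.07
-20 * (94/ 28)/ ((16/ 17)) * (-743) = 2968285/56 = 53005.09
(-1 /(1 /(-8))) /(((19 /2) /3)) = 48/19 = 2.53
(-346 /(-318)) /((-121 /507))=-4.56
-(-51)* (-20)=-1020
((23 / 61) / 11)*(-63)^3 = -5751081/671 = -8570.91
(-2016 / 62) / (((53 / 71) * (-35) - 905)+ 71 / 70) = 0.03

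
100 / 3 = 33.33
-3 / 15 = -1/5 = -0.20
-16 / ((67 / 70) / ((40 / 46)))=-22400/1541 = -14.54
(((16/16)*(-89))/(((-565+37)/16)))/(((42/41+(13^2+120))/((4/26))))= 7298/5101239 = 0.00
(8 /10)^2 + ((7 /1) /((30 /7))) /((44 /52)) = 4241/1650 = 2.57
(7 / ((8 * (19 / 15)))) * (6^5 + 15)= 818055/152 = 5381.94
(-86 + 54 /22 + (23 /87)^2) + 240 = 13032068/83259 = 156.52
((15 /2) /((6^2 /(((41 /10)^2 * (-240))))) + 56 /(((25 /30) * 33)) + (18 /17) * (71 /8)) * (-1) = 829.07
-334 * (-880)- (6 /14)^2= 14402071/49 = 293919.82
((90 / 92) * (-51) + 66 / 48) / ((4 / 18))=-80343/368 = -218.32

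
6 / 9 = 2/3 = 0.67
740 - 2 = 738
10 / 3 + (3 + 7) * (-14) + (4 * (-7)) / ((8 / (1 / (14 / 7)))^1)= -1661/12 = -138.42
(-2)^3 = -8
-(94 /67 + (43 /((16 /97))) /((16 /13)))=-3657005/17152 = -213.21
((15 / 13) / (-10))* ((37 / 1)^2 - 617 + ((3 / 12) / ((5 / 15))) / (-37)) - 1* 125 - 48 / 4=-66235/296 = -223.77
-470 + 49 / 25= -11701/25 = -468.04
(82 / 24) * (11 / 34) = 451/408 = 1.11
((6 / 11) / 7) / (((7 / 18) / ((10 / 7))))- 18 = -66834/3773 = -17.71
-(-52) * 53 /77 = 2756/77 = 35.79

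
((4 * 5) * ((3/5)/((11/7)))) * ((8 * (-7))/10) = -2352/55 = -42.76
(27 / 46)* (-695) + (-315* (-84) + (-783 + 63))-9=1164861/46 = 25323.07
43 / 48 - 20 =-917/48 = -19.10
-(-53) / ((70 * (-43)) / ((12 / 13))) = -318/19565 = -0.02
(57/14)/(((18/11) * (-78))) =-0.03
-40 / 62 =-0.65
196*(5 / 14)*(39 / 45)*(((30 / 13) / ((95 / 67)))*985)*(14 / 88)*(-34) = -109947670/209 = -526065.41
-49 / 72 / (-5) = 49/360 = 0.14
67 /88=0.76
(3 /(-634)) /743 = -3/471062 = 0.00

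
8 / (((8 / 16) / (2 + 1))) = 48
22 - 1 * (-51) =73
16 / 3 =5.33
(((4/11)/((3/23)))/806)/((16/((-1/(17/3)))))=-23/602888 = 0.00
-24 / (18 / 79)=-316/3 = -105.33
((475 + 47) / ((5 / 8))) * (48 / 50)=801.79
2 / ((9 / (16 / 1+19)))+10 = 17.78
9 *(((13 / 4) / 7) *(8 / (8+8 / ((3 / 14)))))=351/476 = 0.74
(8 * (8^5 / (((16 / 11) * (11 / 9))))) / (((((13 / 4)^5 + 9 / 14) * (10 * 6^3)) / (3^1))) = 7340032/13018295 = 0.56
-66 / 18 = -11/3 = -3.67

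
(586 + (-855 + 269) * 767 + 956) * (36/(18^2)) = -49768.89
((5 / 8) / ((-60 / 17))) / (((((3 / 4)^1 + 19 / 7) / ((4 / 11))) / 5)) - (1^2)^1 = -6997/6402 = -1.09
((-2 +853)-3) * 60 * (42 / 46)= 1068480/23 = 46455.65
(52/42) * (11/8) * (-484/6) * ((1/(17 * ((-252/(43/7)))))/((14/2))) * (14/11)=67639/1889244 = 0.04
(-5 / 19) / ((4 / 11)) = -55/76 = -0.72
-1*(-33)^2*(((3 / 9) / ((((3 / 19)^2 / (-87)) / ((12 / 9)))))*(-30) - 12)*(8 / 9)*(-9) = 405255136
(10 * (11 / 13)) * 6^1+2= 686/13 = 52.77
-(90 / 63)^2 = -2.04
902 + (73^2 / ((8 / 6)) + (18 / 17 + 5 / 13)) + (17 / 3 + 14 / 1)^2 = 42063143/7956 = 5286.97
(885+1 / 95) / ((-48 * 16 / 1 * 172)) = -21019/3137280 = -0.01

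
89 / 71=1.25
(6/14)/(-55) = -3/385 = -0.01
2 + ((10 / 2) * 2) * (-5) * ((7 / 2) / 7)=-23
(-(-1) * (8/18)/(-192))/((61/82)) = -41/13176 = 0.00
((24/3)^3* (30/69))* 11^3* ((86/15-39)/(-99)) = 61828096/621 = 99562.15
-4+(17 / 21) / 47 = -3931/987 = -3.98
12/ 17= 0.71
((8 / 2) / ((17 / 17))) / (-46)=-2/23 = -0.09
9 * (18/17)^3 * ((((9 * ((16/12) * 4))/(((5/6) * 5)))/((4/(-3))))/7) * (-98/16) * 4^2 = 158723712/122825 = 1292.28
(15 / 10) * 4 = 6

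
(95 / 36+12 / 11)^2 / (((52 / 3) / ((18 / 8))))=2181529/1208064 = 1.81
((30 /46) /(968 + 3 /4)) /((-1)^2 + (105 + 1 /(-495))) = 1188/187051985 = 0.00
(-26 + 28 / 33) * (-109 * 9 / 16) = 135705/88 = 1542.10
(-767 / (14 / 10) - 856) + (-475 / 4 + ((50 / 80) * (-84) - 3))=-44187/28 = -1578.11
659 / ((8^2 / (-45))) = -29655/64 = -463.36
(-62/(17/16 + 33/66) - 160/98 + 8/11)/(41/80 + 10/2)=-2916736/396165 = -7.36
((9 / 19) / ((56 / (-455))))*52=-7605/38 = -200.13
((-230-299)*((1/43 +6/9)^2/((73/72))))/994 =-16760836/67083569 = -0.25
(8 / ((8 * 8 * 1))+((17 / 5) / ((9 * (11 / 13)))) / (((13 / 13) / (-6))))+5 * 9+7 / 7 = 57349/1320 = 43.45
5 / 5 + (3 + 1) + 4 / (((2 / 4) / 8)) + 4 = 73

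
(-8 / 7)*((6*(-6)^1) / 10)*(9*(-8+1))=-1296/5 = -259.20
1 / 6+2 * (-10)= -119/6 = -19.83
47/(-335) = -47/335 = -0.14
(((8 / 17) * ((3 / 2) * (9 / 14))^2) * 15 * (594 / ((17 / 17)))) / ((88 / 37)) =10924065/6664 = 1639.27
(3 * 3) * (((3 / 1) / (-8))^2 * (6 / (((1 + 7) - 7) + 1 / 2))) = 81/16 = 5.06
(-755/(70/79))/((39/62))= -1354.58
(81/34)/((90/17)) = 9/20 = 0.45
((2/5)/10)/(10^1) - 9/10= -112/125 = -0.90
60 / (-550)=-6/55 = -0.11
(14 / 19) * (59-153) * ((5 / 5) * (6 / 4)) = -103.89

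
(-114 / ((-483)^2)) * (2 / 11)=-76/855393 = 0.00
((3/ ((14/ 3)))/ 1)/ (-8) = -9/112 = -0.08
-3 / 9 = -1/3 = -0.33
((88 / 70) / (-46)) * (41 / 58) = -0.02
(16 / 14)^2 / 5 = 64/245 = 0.26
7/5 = 1.40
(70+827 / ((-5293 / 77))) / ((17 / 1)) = 306831/89981 = 3.41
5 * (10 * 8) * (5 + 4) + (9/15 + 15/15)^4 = 3606.55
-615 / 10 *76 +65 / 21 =-98089/21 = -4670.90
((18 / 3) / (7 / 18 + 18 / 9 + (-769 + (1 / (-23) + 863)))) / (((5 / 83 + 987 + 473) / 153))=3504924/537078455 = 0.01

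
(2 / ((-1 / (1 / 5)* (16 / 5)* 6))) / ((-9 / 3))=1/144 = 0.01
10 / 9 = 1.11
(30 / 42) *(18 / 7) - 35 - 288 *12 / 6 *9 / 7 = -37913/49 = -773.73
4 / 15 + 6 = 94/15 = 6.27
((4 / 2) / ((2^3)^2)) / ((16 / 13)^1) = 13/512 = 0.03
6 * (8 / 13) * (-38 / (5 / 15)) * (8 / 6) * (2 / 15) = -4864/65 = -74.83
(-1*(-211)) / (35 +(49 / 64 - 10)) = 13504/1649 = 8.19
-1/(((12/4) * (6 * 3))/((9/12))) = -0.01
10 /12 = 5/6 = 0.83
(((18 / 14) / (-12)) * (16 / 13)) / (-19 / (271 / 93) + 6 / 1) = 1084/4277 = 0.25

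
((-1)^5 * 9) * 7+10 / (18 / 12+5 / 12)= -1329/23 = -57.78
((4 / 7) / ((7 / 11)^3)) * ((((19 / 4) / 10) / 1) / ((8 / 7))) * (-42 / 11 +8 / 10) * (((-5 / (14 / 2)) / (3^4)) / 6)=190817/46675440 = 0.00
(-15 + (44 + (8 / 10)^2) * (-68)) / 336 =-9.08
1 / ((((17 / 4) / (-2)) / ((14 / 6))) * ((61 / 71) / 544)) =-695.26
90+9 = 99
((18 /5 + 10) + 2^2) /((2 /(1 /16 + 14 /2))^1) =1243/20 = 62.15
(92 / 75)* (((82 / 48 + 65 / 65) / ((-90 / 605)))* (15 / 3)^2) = -558.32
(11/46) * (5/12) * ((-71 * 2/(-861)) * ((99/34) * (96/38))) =257730/2132123 = 0.12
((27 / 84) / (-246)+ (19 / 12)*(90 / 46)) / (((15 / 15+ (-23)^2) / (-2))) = -163521/13994120 = -0.01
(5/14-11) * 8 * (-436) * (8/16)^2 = 9280.57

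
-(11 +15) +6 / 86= -1115/43 = -25.93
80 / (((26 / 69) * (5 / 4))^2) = 304704/845 = 360.60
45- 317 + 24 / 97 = -26360/97 = -271.75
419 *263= 110197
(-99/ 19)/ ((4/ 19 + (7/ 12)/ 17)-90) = 20196/347891 = 0.06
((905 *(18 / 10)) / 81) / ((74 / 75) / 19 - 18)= -85975/76728 = -1.12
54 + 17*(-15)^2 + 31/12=46579/12 = 3881.58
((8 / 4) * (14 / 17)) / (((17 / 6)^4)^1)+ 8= 11395144/1419857 = 8.03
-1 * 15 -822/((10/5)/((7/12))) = -1019/4 = -254.75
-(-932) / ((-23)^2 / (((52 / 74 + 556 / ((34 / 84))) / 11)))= 805682312/3660151 = 220.12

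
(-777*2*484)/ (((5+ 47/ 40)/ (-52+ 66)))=-421196160/247 = -1705247.61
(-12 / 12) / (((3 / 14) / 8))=-112/3 = -37.33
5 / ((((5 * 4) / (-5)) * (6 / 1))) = -5/24 = -0.21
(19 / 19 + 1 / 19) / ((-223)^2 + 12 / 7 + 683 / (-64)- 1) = 8960/423208489 = 0.00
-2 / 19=-0.11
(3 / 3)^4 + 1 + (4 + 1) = 7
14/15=0.93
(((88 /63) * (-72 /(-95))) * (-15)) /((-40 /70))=528/19 = 27.79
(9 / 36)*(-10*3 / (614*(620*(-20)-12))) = 15/15241936 = 0.00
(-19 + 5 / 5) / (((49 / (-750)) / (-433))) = -5845500/49 = -119295.92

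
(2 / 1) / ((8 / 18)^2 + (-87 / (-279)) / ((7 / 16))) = 17577/8000 = 2.20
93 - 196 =-103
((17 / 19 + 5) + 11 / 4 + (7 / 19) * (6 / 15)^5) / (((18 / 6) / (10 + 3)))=26702273/712500 = 37.48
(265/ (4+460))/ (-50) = -53/4640 = -0.01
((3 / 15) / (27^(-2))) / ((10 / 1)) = 729/50 = 14.58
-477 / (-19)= 477/19 = 25.11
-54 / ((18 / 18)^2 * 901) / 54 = -1/901 = 0.00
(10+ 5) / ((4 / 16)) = 60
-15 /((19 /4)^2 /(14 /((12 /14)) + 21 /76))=-11.04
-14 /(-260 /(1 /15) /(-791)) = -5537/1950 = -2.84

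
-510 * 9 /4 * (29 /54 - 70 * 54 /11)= 17323085/44 = 393706.48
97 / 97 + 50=51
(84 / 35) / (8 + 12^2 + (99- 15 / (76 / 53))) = 912/91405 = 0.01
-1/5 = -0.20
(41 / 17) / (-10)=-41/170 = -0.24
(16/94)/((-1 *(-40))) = 1/235 = 0.00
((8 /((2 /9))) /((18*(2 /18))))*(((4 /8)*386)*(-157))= -545418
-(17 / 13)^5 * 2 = -7.65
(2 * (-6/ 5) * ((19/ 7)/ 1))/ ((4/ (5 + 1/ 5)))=-1482/175 = -8.47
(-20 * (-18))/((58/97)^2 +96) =846810/226657 = 3.74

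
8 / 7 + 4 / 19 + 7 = 1111/133 = 8.35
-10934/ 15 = -728.93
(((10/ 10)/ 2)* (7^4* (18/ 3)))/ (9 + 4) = 7203/13 = 554.08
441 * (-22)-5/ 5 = -9703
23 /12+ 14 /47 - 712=-400319/564 = -709.79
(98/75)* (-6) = -196/25 = -7.84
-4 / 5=-0.80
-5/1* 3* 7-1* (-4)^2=-121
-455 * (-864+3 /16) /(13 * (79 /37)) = 17898195/1264 = 14159.96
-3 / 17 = -0.18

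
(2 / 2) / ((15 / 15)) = 1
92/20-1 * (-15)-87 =-67.40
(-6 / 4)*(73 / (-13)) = 219/26 = 8.42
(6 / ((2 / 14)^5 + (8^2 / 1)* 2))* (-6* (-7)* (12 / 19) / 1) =1.24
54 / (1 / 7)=378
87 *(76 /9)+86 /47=736.50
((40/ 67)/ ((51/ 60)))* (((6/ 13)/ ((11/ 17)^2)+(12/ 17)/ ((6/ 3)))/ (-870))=-1037760/883281971 = 0.00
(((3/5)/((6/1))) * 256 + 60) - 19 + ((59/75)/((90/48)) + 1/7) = 528904/7875 = 67.16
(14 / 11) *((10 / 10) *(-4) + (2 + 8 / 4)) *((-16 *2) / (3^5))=0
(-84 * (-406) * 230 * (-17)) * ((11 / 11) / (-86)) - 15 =66672675/43 = 1550527.33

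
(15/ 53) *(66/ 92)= 495/2438 = 0.20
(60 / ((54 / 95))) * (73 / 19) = 3650/9 = 405.56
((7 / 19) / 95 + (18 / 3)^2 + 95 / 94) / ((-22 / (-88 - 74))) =508700493/1866370 = 272.56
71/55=1.29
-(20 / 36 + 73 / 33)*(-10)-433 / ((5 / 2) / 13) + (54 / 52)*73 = -27646247/12870 = -2148.12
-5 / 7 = -0.71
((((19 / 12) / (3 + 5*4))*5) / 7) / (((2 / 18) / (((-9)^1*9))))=-35.85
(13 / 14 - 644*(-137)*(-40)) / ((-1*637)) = 49407667/8918 = 5540.22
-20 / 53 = -0.38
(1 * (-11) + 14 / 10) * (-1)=48/5 = 9.60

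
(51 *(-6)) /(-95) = 306/95 = 3.22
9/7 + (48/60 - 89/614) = 41707/21490 = 1.94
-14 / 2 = -7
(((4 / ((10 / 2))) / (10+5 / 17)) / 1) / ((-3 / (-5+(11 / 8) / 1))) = 493/5250 = 0.09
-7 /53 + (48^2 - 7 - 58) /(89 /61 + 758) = 6914398/2455331 = 2.82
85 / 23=3.70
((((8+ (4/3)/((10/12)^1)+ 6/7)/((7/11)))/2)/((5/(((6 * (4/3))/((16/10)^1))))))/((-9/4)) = -2684/735 = -3.65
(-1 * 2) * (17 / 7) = -34/7 = -4.86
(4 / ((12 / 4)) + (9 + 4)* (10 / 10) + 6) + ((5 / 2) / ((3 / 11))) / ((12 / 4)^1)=23.39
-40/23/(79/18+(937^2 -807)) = -144/72629377 = 0.00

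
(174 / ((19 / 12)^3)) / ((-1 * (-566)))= 150336/1941097 = 0.08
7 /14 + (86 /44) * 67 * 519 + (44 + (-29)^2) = 757360/11 = 68850.91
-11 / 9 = -1.22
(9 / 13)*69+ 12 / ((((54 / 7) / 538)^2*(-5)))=-183621313/15795 = -11625.28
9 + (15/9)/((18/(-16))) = 203/27 = 7.52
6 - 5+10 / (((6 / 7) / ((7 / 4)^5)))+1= 594389/3072 = 193.49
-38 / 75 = -0.51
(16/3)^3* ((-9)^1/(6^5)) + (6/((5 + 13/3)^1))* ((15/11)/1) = 78703/112266 = 0.70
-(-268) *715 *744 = 142565280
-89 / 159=-0.56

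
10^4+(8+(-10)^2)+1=10109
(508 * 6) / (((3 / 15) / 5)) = 76200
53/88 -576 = -50635/88 = -575.40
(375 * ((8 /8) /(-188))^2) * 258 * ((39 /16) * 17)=32072625/282752 = 113.43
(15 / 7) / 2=15/14 = 1.07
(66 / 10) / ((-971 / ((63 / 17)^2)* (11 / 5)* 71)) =-11907/19923949 = 0.00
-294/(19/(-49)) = 14406/19 = 758.21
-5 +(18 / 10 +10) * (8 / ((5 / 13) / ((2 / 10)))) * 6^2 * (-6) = -1326001/125 = -10608.01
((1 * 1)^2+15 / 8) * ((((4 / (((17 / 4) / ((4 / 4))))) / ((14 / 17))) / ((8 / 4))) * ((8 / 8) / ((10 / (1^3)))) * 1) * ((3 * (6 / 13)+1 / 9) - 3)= -1012/4095 = -0.25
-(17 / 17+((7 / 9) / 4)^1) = -43/36 = -1.19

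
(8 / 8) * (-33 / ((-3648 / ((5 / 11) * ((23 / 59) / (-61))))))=-115/4376384 = 0.00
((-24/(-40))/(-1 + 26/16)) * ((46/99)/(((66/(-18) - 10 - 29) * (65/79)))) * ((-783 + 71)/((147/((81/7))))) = 4366251/6131125 = 0.71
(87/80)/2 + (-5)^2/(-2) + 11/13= -23109/2080 = -11.11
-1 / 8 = -0.12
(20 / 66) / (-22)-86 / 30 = -5228/1815 = -2.88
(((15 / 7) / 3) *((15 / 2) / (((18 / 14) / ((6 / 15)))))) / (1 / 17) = 28.33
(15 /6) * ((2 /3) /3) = 5/9 = 0.56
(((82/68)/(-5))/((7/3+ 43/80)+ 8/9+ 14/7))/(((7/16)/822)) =-38824704/493493 = -78.67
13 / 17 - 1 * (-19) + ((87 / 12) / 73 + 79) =490761/4964 = 98.86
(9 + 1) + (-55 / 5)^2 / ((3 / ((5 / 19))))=1175/57 = 20.61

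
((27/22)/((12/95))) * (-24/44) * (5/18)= -1425/968 = -1.47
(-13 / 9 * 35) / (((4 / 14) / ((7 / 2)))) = -22295/36 = -619.31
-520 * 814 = -423280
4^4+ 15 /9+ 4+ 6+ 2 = 809/3 = 269.67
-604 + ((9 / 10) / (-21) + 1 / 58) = -613086/1015 = -604.03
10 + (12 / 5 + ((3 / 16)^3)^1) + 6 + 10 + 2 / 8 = 586887/20480 = 28.66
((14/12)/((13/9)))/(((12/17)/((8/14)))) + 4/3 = 155/78 = 1.99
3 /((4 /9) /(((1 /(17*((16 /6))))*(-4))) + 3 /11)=-891/1415 = -0.63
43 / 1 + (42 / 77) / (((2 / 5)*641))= 303208/7051 = 43.00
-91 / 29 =-3.14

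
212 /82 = 2.59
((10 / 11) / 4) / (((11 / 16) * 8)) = 5/121 = 0.04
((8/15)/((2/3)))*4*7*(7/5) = 784/25 = 31.36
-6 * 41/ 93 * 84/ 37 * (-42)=289296/1147 = 252.22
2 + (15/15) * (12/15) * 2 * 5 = 10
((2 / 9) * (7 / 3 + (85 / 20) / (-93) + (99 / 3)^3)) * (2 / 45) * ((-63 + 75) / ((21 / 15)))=53477660/17577 = 3042.48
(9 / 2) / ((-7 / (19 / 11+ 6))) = -765/154 = -4.97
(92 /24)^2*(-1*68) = -8993/9 = -999.22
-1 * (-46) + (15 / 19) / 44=38471/836 = 46.02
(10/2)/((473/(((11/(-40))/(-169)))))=1/58136 = 0.00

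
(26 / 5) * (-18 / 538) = -234/1345 = -0.17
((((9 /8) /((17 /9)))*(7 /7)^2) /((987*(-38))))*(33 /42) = -297/23803808 = 0.00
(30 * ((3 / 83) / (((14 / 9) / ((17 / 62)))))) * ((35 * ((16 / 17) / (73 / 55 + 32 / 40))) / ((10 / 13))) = 9900/2573 = 3.85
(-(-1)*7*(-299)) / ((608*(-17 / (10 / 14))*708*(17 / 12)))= 1495/10367008 = 0.00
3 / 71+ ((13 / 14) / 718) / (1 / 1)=31079/713692 = 0.04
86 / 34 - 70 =-1147/17 = -67.47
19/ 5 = 3.80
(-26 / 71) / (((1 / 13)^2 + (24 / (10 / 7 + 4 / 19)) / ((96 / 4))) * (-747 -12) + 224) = 957892/637075687 = 0.00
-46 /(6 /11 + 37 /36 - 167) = 18216/65509 = 0.28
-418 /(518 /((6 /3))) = -418/259 = -1.61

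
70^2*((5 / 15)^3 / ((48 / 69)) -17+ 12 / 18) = -8615425/108 = -79772.45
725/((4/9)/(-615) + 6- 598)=-4012875/3276724 = -1.22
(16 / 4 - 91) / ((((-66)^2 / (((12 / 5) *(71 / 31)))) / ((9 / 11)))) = -18531/206305 = -0.09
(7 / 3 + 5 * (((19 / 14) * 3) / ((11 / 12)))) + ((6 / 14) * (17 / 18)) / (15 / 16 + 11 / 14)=1104589/44583 = 24.78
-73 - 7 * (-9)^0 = -80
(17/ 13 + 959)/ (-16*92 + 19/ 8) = -99872/152841 = -0.65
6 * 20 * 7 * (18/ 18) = 840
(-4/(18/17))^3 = -53.91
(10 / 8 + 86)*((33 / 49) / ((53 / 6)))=6.65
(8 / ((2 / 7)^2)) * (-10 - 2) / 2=-588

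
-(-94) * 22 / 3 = 2068/3 = 689.33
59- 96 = -37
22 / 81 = 0.27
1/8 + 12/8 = 13/8 = 1.62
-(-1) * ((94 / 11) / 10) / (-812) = -47/44660 = 0.00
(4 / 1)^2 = 16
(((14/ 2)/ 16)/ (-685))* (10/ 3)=-7/3288 = 0.00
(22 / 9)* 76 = 1672/9 = 185.78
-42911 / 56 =-766.27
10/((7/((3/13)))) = 30/91 = 0.33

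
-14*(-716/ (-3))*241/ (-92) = 603946/69 = 8752.84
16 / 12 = 4/3 = 1.33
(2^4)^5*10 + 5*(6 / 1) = 10485790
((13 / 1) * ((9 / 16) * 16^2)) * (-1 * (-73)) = 136656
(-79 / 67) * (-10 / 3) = 3.93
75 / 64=1.17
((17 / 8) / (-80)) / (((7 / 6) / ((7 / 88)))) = -51/28160 = 0.00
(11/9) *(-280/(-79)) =3080/711 = 4.33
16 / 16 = 1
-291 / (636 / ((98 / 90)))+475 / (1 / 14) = 63436247/9540 = 6649.50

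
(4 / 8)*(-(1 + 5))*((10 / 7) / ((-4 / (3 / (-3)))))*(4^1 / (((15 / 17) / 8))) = -272/7 = -38.86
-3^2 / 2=-9/2 = -4.50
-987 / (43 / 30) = -29610/43 = -688.60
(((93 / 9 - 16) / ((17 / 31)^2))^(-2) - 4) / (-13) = 3691483/12005773 = 0.31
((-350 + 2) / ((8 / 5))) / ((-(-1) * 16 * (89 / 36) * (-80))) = 783/11392 = 0.07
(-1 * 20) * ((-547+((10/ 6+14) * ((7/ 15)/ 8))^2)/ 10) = 70782959/64800 = 1092.33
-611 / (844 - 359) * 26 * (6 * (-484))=46132944/485 = 95119.47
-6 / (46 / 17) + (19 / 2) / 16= -1195/736 = -1.62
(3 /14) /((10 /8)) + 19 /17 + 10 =6717/595 = 11.29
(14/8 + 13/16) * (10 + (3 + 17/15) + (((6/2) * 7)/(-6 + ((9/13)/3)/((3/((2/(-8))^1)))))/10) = 1326719/37560 = 35.32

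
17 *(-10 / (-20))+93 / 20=263/20 = 13.15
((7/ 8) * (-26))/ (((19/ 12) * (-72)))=0.20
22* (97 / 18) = 1067/9 = 118.56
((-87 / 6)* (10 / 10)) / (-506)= 29/1012 = 0.03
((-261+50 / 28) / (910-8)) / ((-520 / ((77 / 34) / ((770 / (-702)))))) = -97983/85870400 = 0.00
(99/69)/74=33/1702 = 0.02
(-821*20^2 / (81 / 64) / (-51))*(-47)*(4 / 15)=-790261760/12393 = -63766.78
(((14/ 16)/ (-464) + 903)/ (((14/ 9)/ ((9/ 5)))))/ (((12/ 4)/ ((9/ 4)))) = 116359821/148480 = 783.67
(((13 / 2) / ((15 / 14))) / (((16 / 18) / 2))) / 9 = 91/60 = 1.52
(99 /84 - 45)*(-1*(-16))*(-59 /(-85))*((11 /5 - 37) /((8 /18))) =113367438/2975 = 38106.70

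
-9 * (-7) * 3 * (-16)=-3024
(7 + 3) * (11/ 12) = 55/6 = 9.17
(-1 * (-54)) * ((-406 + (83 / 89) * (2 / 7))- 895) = -43759278/623 = -70239.61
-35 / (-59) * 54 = 1890/59 = 32.03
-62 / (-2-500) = 31/251 = 0.12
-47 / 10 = -4.70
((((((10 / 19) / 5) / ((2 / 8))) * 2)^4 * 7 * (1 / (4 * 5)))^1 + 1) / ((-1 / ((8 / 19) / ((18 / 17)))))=-17369308/37141485 = -0.47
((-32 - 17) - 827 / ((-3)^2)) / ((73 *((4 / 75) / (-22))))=174350/219 = 796.12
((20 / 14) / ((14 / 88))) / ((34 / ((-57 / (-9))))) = 4180/2499 = 1.67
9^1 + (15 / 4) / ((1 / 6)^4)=4869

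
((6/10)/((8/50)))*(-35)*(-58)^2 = -441525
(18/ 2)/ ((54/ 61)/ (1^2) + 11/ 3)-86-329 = -344048/833 = -413.02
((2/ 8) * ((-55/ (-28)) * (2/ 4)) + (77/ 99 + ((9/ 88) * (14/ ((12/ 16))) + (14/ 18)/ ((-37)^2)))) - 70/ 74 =1.99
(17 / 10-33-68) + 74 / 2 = -623/10 = -62.30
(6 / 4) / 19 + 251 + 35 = 10871/38 = 286.08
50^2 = 2500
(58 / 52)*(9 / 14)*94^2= 576549/91 = 6335.70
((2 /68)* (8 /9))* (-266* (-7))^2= 13868176/153 = 90641.67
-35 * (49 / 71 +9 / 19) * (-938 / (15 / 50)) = 515431000/4047 = 127361.26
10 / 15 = 2/3 = 0.67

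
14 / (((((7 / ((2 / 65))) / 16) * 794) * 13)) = 32/335465 = 0.00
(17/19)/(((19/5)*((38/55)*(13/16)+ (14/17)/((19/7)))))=635800/2335119 = 0.27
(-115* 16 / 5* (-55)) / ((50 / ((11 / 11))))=2024/5 = 404.80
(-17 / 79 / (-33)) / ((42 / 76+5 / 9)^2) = 662796/124824029 = 0.01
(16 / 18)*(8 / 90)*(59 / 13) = 1888/5265 = 0.36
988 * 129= 127452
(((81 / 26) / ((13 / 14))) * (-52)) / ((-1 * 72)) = 2.42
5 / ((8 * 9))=5/72 = 0.07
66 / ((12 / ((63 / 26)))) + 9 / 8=1503/104 = 14.45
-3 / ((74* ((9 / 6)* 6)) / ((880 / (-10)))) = 44/111 = 0.40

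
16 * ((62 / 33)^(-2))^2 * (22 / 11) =2371842/923521 = 2.57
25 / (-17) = -25/17 = -1.47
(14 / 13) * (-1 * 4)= -4.31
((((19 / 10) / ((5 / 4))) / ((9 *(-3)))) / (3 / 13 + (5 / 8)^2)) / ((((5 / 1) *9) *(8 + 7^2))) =-1664/47111625 = 0.00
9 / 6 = 3/2 = 1.50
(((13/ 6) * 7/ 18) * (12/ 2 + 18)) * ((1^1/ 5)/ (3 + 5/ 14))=2548/2115 = 1.20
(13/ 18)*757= 9841/18 = 546.72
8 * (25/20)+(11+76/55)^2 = 494011/3025 = 163.31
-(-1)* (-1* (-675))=675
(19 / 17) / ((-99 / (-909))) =1919/187 = 10.26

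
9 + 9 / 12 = 39/4 = 9.75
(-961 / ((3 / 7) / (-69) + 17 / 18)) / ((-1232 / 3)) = 596781/239272 = 2.49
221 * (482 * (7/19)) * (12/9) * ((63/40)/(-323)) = -460551/1805 = -255.15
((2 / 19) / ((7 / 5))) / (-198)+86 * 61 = 69074077/13167 = 5246.00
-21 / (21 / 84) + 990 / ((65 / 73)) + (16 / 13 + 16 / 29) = 388170/377 = 1029.63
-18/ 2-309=-318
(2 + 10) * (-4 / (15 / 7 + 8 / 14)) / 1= -336/19 = -17.68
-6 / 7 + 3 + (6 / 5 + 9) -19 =-6.66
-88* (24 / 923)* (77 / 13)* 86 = -13985664/11999 = -1165.57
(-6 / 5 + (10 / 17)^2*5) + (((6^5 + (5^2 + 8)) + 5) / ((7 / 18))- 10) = 203146352/10115 = 20083.67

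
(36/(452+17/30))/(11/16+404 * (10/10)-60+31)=17280/81611347 = 0.00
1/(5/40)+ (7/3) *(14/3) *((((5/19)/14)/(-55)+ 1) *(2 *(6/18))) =9566/627 = 15.26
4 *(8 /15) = 32/15 = 2.13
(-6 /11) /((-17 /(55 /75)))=2/85 = 0.02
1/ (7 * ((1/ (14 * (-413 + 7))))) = -812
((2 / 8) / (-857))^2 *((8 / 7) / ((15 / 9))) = 3/51411430 = 0.00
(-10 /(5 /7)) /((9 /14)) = -196/9 = -21.78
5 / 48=0.10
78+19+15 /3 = 102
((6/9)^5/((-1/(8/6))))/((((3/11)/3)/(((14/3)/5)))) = -19712/10935 = -1.80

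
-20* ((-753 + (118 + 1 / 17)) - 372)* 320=109555200/17 = 6444423.53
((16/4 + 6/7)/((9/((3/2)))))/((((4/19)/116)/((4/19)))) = 1972/21 = 93.90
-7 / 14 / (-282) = 1/564 = 0.00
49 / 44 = 1.11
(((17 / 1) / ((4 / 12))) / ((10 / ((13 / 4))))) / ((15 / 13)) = 2873/200 = 14.36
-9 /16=-0.56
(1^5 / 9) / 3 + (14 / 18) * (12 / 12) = 22/27 = 0.81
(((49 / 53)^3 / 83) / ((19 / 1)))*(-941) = -110707709/234779029 = -0.47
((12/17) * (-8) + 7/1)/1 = 23/17 = 1.35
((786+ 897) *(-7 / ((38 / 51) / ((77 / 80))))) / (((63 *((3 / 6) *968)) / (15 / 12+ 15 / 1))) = -78897/9728 = -8.11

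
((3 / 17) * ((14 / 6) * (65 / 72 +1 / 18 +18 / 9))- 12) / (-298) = 4399/121584 = 0.04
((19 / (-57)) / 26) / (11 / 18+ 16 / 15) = -15/1963 = -0.01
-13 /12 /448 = -13/5376 = 0.00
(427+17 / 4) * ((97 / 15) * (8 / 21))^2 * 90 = 34625120/147 = 235545.03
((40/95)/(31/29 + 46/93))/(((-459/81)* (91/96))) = -6213888/123950281 = -0.05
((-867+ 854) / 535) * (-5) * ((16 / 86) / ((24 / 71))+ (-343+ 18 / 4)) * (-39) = 14735279/9202 = 1601.31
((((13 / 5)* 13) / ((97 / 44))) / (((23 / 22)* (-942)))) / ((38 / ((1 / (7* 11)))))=-3718/698782665 = 0.00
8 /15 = 0.53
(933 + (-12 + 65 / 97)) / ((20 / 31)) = 1385731/970 = 1428.59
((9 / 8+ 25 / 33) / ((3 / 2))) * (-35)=-17395/396 = -43.93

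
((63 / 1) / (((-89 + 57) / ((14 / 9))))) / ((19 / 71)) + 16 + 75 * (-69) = -1571815/304 = -5170.44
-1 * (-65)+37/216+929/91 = 75.38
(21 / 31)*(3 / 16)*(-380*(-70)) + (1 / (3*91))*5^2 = 57188225/16926 = 3378.72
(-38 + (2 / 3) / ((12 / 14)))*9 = -335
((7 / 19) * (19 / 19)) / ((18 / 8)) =28/171 = 0.16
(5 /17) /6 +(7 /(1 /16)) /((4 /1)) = 2861/102 = 28.05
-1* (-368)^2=-135424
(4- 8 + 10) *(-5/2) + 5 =-10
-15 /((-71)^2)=-15/5041 = 0.00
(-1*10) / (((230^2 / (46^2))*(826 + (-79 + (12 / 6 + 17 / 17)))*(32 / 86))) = -43/30000 = 0.00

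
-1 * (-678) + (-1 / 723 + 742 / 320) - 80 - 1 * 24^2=2813033/115680 = 24.32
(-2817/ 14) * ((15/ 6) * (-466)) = 3281805/14 = 234414.64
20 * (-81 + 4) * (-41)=63140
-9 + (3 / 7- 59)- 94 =-1131/7 = -161.57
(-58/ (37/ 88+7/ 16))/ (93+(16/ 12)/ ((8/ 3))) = -0.72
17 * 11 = 187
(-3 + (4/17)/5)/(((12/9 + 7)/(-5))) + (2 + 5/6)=11743/2550 = 4.61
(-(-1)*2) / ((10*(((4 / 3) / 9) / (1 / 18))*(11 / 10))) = 3/44 = 0.07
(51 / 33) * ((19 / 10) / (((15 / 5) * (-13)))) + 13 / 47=40589/201630 = 0.20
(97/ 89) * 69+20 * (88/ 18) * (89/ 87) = 12211099/69687 = 175.23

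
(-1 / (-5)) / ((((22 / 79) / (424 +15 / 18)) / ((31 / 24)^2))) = 193517531/380160 = 509.04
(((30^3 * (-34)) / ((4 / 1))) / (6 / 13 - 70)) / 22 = 745875/4972 = 150.02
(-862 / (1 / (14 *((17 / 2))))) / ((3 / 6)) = -205156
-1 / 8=-0.12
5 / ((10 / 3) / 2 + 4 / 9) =45/19 = 2.37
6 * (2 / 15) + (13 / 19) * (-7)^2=3261/95 = 34.33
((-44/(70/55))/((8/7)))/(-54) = 121/216 = 0.56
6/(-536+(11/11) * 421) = -6/115 = -0.05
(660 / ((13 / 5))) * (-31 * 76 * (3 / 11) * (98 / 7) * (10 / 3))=-98952000/13 = -7611692.31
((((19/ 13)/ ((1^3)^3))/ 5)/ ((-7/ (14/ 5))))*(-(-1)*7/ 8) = -133/1300 = -0.10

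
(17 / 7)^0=1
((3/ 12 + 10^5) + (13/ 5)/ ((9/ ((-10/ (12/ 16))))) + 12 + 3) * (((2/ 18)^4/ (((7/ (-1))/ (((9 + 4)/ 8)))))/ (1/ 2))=-20059429/2834352 = -7.08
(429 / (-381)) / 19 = -143/2413 = -0.06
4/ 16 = 1/4 = 0.25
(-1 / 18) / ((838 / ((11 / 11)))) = -1/15084 = 0.00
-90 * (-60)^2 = -324000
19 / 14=1.36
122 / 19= 6.42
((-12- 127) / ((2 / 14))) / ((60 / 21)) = -6811/20 = -340.55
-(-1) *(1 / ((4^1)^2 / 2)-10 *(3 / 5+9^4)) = -524927/8 = -65615.88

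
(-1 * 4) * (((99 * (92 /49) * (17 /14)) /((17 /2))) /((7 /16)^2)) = -9326592/16807 = -554.92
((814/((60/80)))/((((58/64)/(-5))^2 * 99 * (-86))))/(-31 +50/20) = 7577600/55654857 = 0.14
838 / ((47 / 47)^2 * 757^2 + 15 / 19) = 7961/5443973 = 0.00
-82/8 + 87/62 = -1097/124 = -8.85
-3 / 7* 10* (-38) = 1140/7 = 162.86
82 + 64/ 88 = 910/11 = 82.73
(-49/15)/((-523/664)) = 32536/7845 = 4.15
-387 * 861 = -333207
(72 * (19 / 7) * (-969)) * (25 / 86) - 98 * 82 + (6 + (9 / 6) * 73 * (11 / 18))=-227601457/3612 = -63012.58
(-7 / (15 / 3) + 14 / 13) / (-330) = 7/7150 = 0.00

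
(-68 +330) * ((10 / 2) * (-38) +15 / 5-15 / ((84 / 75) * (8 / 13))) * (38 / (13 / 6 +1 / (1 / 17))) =-349179321/3220 = -108440.78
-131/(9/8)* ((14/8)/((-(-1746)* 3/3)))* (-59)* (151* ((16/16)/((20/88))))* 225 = 1029382.39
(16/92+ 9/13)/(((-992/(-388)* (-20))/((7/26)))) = -175861/38559040 = 0.00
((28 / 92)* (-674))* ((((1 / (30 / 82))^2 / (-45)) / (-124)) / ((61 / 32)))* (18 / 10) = -0.26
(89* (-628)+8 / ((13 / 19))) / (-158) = 363222/1027 = 353.67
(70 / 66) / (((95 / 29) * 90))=203/56430 = 0.00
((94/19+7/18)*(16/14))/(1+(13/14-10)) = -14600/19323 = -0.76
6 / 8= 3/4 = 0.75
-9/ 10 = -0.90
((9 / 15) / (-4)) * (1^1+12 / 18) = -1/4 = -0.25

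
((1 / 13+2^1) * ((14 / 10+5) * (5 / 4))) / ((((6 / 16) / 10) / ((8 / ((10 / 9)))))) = 3190.15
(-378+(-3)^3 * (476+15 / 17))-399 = -232098/17 = -13652.82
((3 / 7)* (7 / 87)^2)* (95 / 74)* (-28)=-0.10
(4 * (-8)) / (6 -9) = 10.67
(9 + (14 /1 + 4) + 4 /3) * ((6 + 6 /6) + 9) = 1360/3 = 453.33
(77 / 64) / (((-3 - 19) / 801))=-43.80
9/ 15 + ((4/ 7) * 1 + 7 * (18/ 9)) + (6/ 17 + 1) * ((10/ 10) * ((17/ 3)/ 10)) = 3347/210 = 15.94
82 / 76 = 41/38 = 1.08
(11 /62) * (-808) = -4444/31 = -143.35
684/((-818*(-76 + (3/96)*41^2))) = 10944/307159 = 0.04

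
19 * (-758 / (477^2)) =-14402/227529 = -0.06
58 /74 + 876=32441/37 = 876.78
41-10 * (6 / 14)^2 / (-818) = 821726/20041 = 41.00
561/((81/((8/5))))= 11.08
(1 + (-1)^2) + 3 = 5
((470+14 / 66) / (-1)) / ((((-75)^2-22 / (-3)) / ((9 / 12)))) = -46551/743468 = -0.06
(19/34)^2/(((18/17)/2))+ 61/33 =16415/6732 = 2.44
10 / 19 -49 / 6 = -871/114 = -7.64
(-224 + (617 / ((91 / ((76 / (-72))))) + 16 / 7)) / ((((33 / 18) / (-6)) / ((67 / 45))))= 4566854/4095 = 1115.23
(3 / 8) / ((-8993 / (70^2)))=-3675/17986 = -0.20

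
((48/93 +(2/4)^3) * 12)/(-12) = -159/248 = -0.64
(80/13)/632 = 10/1027 = 0.01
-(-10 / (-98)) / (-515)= 1/5047 = 0.00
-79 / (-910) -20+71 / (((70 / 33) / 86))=2601353/910 = 2858.63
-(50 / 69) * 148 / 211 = -7400/14559 = -0.51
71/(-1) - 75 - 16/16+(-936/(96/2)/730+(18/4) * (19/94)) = -5013279/34310 = -146.12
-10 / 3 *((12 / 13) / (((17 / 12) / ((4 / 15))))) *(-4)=2.32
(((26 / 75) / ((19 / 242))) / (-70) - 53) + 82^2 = 332712979/49875 = 6670.94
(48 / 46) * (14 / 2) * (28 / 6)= 784/23 = 34.09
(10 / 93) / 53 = 10/4929 = 0.00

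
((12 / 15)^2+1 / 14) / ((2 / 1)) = 0.36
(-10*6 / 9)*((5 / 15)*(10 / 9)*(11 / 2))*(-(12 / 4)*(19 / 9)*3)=20900/81 = 258.02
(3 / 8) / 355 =3/2840 = 0.00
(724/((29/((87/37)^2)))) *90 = 17006760/1369 = 12422.76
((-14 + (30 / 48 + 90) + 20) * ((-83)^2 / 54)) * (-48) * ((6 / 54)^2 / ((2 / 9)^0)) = -5325197/729 = -7304.80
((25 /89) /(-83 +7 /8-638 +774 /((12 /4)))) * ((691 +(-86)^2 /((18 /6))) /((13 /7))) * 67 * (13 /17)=-52246600/987099 = -52.93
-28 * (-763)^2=-16300732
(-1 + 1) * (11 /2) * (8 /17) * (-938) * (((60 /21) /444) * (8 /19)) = 0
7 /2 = 3.50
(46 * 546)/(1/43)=1079988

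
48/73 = 0.66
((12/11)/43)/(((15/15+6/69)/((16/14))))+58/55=1.08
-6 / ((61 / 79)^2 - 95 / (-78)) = -2920788/883133 = -3.31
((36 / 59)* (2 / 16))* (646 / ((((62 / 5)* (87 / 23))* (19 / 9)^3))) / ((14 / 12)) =12826755/134034607 = 0.10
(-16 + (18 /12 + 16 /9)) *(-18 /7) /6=5.45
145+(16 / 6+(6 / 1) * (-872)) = -15253/3 = -5084.33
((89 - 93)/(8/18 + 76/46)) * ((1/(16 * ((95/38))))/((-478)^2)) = -207/991620560 = 0.00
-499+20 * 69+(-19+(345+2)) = 1209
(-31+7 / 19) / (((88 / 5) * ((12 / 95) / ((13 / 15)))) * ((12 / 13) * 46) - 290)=245895/1453607 = 0.17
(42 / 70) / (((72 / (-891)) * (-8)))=297/320 = 0.93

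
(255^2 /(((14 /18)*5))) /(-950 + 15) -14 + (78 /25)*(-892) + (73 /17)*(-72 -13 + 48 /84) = -103982684/32725 = -3177.47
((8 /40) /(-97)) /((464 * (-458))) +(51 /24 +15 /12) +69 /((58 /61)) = 269910929/3554080 = 75.94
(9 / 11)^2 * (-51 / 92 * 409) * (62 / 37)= -52376949/205942 = -254.33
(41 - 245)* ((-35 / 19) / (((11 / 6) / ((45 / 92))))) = 481950/4807 = 100.26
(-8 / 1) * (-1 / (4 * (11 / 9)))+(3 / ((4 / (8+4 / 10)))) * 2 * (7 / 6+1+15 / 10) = 2631/55 = 47.84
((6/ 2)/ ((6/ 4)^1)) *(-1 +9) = 16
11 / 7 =1.57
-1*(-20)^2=-400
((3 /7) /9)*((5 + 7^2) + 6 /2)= 19/7 = 2.71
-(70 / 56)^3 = -1.95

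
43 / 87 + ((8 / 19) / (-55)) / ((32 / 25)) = 35513/72732 = 0.49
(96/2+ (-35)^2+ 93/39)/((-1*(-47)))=16580/611 = 27.14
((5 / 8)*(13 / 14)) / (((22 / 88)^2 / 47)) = 3055/7 = 436.43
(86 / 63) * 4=344/63 = 5.46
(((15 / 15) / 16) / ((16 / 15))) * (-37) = -555/256 = -2.17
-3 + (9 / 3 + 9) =9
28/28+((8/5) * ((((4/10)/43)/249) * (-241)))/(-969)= 259380931/259377075 = 1.00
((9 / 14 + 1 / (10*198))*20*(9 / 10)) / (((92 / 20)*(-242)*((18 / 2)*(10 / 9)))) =-8917/8571640 = 0.00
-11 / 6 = -1.83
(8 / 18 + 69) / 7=625/63 = 9.92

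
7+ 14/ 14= 8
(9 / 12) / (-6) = -0.12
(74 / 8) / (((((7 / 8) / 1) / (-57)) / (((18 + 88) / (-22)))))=223554/77 = 2903.30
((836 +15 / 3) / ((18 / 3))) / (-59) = -841/354 = -2.38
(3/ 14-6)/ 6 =-27/28 = -0.96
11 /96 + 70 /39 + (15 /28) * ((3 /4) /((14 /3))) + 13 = 57313/3822 = 15.00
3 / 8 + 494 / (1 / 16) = 63235/8 = 7904.38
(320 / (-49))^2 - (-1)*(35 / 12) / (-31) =38008765/893172 = 42.55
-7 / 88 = -0.08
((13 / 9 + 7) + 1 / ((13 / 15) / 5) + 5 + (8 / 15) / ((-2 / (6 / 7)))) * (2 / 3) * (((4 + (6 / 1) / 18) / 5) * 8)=1243904/14175 = 87.75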